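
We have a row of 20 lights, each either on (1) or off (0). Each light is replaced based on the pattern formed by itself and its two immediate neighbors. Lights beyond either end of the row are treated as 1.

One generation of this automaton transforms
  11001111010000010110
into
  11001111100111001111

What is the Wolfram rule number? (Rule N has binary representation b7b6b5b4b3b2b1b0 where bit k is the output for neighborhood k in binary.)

position 0: 111 → 1  (bit 7 = 1)
position 1: 110 → 1  (bit 6 = 1)
position 8: 101 → 1  (bit 5 = 1)
position 2: 100 → 0  (bit 4 = 0)
position 4: 011 → 1  (bit 3 = 1)
position 9: 010 → 0  (bit 2 = 0)
position 3: 001 → 0  (bit 1 = 0)
position 11: 000 → 1  (bit 0 = 1)
bits b7..b0 = 11101001 = 233

233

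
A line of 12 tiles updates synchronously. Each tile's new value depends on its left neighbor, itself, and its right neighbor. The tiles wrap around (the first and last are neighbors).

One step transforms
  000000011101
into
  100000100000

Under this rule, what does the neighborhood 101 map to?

0

At position 10 the neighborhood is 101; the next row has 0 there.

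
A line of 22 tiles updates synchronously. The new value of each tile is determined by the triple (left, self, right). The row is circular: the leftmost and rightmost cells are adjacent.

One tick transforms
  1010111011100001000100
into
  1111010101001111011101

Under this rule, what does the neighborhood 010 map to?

At position 0 the neighborhood is 010; the next row has 1 there.

1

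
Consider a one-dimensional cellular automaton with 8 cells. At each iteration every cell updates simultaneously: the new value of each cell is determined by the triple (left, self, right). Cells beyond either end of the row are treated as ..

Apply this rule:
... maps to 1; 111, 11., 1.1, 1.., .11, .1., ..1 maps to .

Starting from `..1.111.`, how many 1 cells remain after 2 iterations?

iteration 1: 1.......
iteration 2: ..111111
count of 1: 6

6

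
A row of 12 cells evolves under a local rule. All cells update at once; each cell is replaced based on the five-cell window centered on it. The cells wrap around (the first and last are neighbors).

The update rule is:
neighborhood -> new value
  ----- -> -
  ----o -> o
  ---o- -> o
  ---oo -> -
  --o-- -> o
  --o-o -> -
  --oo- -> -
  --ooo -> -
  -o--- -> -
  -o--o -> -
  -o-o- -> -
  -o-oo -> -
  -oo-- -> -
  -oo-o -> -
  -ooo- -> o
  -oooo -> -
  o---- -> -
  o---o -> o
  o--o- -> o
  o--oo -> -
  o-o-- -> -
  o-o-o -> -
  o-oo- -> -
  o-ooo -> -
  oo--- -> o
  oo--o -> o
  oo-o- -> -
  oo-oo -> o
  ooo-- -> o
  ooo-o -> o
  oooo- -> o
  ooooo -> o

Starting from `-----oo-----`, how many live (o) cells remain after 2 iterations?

iteration 1: ---o---o----
iteration 2: -ooo-ooo----
count of o: 6

6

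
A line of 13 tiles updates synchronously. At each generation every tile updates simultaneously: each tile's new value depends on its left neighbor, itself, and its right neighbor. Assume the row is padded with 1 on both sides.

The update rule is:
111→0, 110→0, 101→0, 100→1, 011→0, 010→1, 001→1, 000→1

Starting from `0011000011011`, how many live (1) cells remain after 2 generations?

generation 1: 1100111100000
generation 2: 0011000011111
count of 1: 7

7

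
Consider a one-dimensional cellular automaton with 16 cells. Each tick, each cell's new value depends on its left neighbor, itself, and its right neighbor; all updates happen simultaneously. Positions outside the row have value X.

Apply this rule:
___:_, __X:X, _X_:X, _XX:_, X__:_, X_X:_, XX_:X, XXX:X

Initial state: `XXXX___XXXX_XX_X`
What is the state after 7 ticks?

XXXX__X_XXX__X__
XXXX_XX__XX_XX_X
XXXX__X_X_X__X__
XXXX_XX_X_X_XX_X
XXXX__X_X_X__X__  (repeats tick 3; period 2)
tick 7: XXXX__X_X_X__X__

XXXX__X_X_X__X__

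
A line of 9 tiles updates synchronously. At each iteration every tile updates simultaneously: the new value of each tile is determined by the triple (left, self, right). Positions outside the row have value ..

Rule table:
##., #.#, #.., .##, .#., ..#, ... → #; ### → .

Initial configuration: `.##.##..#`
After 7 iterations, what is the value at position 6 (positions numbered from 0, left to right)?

#

#########
#.......#
#########  (repeats iteration 1; period 2)
iteration 7: #########
position 6 holds #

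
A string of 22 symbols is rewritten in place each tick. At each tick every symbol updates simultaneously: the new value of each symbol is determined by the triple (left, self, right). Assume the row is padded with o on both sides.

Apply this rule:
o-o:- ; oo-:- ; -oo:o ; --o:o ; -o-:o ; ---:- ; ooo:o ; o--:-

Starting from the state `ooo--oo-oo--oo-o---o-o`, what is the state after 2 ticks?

oo--oo--o--oo--o--oo-o
o--oo--oo-oo--oo-oo--o

o--oo--oo-oo--oo-oo--o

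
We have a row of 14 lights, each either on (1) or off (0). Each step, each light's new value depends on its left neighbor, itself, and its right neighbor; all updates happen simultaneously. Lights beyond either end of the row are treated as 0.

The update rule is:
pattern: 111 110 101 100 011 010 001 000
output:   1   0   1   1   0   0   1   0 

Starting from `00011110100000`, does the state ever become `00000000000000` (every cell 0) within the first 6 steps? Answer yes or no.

no

step 1: 00101101010000
step 2: 01010010101000
step 3: 10101101010100
step 4: 01010010101010
step 5: 10101101010101
step 6: 01010010101010
step 6 is 01010010101010, still not uniform 0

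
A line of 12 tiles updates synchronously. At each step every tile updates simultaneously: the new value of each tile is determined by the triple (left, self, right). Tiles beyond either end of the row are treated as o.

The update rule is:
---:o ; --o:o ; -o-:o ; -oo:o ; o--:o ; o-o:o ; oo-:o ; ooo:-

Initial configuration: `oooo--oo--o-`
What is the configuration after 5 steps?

---ooooooooo
oooo--------
---ooooooooo  (repeats step 1; period 2)
step 5: ---ooooooooo

---ooooooooo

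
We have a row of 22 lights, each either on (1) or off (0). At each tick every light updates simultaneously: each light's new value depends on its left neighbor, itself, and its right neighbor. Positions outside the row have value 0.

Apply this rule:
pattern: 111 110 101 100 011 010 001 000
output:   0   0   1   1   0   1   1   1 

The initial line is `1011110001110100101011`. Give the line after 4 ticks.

1100001110001111111100
0011110001110000000011
1100001110001111111100  (repeats tick 1; period 2)
tick 4: 0011110001110000000011

0011110001110000000011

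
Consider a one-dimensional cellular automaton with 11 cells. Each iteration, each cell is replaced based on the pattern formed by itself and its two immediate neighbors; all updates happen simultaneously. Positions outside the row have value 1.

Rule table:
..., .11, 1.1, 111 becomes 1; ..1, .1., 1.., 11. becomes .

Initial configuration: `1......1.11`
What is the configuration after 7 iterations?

11.1.111111

..1111..111
..111...111
..11..1.111
..1....1111
....11.1111
.11.1.11111
11.1.111111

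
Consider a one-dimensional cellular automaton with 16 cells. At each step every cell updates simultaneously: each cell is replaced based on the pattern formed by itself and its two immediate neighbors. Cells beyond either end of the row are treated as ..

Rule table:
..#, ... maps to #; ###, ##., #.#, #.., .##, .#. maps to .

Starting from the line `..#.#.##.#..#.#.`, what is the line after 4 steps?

##.........#....
...########..###
###.........#...
....########..##

....########..##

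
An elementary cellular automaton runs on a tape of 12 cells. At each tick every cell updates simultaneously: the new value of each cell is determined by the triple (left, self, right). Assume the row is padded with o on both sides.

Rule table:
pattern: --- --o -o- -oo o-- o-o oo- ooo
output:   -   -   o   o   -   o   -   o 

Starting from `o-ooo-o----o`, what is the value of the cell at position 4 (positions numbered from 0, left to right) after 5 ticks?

tick 1: -ooo-oo----o
tick 2: ooo-oo-----o
tick 3: oo-oo------o
tick 4: o-oo-------o
tick 5: -oo--------o
position 4 holds -

-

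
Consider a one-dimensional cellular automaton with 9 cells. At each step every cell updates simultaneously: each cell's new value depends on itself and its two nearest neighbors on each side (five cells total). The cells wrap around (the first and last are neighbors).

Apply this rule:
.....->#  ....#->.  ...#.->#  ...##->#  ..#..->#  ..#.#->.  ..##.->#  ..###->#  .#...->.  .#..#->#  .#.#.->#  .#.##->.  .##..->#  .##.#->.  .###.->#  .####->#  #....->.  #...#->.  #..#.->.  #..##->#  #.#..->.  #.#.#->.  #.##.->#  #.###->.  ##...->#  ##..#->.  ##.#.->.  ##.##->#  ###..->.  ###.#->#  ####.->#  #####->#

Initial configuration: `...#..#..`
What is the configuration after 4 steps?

#.###.#..
...##..#.
..###..#.
.###...#.

.###...#.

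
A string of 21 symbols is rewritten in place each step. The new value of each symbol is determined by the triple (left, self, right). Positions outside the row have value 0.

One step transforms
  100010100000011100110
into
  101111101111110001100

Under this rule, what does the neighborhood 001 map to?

1

At position 3 the neighborhood is 001; the next row has 1 there.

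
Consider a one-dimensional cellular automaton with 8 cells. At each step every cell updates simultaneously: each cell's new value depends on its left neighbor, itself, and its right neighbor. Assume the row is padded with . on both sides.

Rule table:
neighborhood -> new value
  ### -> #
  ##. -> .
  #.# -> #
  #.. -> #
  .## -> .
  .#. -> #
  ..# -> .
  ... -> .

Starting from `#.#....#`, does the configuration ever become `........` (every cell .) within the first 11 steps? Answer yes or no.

yes

####...#
.##.#..#
...###.#
....#.##
....##..
......#.
......##
........
all cells are . at step 8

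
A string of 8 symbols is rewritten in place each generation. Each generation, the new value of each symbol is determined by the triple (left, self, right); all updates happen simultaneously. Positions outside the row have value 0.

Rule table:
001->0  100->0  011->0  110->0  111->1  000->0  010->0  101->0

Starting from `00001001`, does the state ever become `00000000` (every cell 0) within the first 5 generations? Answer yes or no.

yes

generation 1: 00000000
all cells are 0 at generation 1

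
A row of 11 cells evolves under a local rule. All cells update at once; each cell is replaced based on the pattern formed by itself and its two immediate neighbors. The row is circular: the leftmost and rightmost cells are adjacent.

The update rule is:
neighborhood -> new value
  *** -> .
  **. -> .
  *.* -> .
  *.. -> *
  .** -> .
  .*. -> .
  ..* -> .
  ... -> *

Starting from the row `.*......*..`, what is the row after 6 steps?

step 1: ..*****..**
step 2: *......*...
step 3: .*****..**.
step 4: ......*...*
step 5: *****..**..
step 6: .....*...*.

.....*...*.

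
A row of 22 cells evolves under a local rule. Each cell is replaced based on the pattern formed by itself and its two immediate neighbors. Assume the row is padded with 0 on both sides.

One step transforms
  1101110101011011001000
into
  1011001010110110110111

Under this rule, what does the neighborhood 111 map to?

At position 4 the neighborhood is 111; the next row has 0 there.

0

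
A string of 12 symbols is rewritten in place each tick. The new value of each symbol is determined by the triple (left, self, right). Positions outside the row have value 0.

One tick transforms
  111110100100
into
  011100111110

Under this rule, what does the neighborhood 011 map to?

At position 0 the neighborhood is 011; the next row has 0 there.

0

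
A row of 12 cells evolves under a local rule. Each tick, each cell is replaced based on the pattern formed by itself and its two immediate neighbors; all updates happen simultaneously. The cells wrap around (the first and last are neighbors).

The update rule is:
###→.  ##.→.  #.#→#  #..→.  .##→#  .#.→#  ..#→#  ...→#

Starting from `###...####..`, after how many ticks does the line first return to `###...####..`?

12

#...###....#
..###...####
.##...###...
##..###...##
...##...###.
####..###...
#....##...##
..####..###.
###....##...
#...####..##
..###....##.
###...####..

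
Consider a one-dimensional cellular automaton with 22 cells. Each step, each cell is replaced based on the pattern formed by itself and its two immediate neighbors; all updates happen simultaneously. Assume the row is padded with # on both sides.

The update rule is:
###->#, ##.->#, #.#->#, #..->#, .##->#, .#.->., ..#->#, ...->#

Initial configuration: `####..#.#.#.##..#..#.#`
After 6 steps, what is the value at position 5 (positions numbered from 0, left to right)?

step 1: ######.#.#.#####.##.##
step 2: #######.#.############
step 3: ########.#############
step 4: ######################
step 5: ######################  (fixed point — unchanged through step 6)
position 5 holds #

#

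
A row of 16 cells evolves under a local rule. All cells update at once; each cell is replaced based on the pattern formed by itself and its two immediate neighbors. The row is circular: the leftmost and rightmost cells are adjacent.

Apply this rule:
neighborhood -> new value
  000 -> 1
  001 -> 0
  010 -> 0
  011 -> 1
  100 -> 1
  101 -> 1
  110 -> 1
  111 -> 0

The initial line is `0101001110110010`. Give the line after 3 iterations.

0100101111101110

0010101011111001
1001010110001100
0100101111101110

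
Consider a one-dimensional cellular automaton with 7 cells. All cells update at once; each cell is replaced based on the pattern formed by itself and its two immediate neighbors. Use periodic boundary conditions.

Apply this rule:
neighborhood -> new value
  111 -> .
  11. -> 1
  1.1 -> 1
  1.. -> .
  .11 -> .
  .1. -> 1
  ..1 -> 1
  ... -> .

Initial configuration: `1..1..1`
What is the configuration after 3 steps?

.11....

1.11.1.
11.1111
.11....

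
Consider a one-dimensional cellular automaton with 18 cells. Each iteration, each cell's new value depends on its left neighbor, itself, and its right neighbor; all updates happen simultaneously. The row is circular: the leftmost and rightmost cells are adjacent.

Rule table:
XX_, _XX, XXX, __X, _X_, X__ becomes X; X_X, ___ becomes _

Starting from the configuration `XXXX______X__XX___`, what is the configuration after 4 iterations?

XXXXX____XXXXXXX_X
XXXXXX__XXXXXXXX_X
XXXXXXXXXXXXXXXX_X
XXXXXXXXXXXXXXXX_X

XXXXXXXXXXXXXXXX_X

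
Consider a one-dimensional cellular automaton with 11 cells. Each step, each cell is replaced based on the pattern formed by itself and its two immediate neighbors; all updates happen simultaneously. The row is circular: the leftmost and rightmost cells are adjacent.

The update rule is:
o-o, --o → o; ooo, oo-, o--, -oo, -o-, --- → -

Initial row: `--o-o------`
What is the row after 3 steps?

-o-o-------
o-o--------
-o--------o

-o--------o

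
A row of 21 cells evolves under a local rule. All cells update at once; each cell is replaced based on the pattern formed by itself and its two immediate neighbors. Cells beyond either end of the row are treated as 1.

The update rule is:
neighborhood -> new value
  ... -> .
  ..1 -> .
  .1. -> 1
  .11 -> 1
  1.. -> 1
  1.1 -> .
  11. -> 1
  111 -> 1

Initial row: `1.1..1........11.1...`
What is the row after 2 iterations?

iteration 1: 1.11.11.......11.11..
iteration 2: 1.11.111......11.111.

1.11.111......11.111.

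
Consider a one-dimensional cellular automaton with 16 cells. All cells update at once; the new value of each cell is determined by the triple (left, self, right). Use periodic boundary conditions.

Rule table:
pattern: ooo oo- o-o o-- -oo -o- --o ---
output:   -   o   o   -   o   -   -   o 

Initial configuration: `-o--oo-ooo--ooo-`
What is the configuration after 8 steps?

step 1: ----oooo-o--o-o-
step 2: ooo-o--oo----o--
step 3: o-oo---oo-oo----
step 4: -ooo-o-ooooo-oo-
step 5: -o-oo-oo---oooo-
step 6: --oooooo-o-o--o-
step 7: o-o----oo-o-----
step 8: -o--oo-ooo--ooo-

-o--oo-ooo--ooo-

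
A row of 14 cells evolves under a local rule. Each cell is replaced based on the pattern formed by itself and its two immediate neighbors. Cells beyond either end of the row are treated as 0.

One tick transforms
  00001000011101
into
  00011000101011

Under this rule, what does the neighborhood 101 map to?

1

At position 12 the neighborhood is 101; the next row has 1 there.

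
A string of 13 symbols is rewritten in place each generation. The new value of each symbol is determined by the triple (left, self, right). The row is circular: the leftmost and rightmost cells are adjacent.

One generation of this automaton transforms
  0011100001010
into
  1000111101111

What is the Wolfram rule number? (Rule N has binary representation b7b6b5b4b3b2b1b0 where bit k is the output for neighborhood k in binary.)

position 3: 111 → 0  (bit 7 = 0)
position 4: 110 → 1  (bit 6 = 1)
position 10: 101 → 1  (bit 5 = 1)
position 5: 100 → 1  (bit 4 = 1)
position 2: 011 → 0  (bit 3 = 0)
position 9: 010 → 1  (bit 2 = 1)
position 1: 001 → 0  (bit 1 = 0)
position 0: 000 → 1  (bit 0 = 1)
bits b7..b0 = 01110101 = 117

117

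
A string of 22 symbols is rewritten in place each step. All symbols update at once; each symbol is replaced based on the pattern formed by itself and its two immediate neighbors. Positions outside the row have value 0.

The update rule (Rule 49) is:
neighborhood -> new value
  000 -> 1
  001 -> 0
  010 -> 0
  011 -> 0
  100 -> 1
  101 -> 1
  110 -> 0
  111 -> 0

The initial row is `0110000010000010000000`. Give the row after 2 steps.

step 1: 0001111001111001111111
step 2: 1100000100000100000000

1100000100000100000000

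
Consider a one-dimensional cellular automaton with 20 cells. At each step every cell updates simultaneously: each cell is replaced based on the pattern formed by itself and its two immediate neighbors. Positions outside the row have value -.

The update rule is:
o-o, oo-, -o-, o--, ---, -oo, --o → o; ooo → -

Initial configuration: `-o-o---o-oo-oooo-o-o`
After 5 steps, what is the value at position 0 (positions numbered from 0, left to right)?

o

ooooooooooooo--ooooo
o-----------oooo---o
ooooooooooooo--ooooo  (repeats step 1; period 2)
step 5: ooooooooooooo--ooooo
position 0 holds o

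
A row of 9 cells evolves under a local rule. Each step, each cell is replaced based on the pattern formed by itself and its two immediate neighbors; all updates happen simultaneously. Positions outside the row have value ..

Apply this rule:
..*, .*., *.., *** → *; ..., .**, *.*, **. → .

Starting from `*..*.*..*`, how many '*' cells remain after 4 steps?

****.****
.**...**.
*..*.*..*  (repeats step 0; period 3)
step 4: ****.****
count of *: 8

8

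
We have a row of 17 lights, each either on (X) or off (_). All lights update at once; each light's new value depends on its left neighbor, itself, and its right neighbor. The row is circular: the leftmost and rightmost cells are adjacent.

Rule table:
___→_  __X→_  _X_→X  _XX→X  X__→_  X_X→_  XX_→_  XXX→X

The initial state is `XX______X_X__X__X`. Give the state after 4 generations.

________X_X__X__X

generation 1: X_______X_X__X__X
generation 2: ________X_X__X__X
generation 3: ________X_X__X__X  (fixed point — unchanged through generation 4)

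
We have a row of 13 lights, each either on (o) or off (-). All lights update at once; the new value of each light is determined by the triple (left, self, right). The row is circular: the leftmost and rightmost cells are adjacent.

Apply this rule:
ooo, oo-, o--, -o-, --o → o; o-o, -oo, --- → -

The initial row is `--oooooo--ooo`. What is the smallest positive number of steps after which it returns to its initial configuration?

oo-ooooooo-oo
oo--oooooo--o
oooo-ooooooo-
-ooo--oooooo-
o-oooo-oooooo
o--ooo--ooooo
ooo-oooo-oooo
ooo--ooo--ooo
ooooo-oooo-oo
ooooo--ooo--o
ooooooo-oooo-
-oooooo--ooo-
o-ooooooo-ooo
o--oooooo--oo
ooo-ooooooo-o
ooo--oooooo--
-oooo-ooooooo
--ooo--oooooo
oo-oooo-ooooo
oo--ooo--oooo
oooo-oooo-ooo
oooo--ooo--oo
oooooo-oooo-o
oooooo--ooo--
-ooooooo-oooo
--oooooo--ooo

26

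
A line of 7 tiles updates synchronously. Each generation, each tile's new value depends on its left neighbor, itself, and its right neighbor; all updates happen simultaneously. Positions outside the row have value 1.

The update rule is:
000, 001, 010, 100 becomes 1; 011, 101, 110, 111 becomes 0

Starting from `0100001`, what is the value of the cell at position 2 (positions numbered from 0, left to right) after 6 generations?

0111110
0000000
1111111
0000000  (repeats generation 2; period 2)
generation 6: 0000000
position 2 holds 0

0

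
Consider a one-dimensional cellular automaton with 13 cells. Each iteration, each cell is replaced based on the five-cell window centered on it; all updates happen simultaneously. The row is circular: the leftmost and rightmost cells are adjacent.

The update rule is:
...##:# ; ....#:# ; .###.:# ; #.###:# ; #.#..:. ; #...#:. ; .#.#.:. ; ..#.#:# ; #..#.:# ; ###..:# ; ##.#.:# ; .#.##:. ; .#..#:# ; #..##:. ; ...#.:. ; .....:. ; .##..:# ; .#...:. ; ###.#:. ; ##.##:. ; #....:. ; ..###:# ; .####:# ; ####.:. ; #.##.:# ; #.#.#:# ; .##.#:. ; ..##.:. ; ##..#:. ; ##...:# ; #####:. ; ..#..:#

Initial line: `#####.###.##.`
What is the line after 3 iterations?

##....##..#..
.##.##.#.###.
....#.##.###.

....#.##.###.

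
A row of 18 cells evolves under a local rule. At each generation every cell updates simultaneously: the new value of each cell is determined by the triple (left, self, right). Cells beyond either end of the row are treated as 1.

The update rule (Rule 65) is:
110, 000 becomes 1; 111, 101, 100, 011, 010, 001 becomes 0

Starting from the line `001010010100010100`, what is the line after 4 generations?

000000000001000000
011111111100011110
000000000101000010
011111110000011000

011111110000011000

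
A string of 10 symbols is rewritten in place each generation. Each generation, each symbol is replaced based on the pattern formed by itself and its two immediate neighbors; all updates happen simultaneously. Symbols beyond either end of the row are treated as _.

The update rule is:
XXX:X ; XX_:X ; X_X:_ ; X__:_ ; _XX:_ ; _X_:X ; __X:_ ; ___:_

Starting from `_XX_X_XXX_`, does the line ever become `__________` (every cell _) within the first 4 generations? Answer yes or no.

no

generation 1: __X_X__XX_
generation 2: __X_X___X_
generation 3: __X_X___X_  (fixed point — unchanged through generation 4)
generation 4 is __X_X___X_, still not uniform _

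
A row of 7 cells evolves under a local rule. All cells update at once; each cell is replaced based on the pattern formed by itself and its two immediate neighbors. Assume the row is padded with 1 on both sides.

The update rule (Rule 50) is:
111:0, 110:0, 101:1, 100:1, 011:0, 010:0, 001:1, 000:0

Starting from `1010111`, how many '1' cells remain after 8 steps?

4

step 1: 0101000
step 2: 1010101
step 3: 0101010
step 4: 1010101  (repeats step 2; period 2)
step 8: 1010101
count of 1: 4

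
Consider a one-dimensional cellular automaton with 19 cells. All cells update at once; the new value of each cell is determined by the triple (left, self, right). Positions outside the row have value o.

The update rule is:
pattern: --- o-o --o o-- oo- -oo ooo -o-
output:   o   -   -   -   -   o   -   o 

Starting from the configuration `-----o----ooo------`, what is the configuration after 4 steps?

-ooo-o-oo-o---oooo-
-o---o-o--o-o-o----
-o-o-o-o--o-o-o-oo-
-o-o-o-o--o-o-o-o--

-o-o-o-o--o-o-o-o--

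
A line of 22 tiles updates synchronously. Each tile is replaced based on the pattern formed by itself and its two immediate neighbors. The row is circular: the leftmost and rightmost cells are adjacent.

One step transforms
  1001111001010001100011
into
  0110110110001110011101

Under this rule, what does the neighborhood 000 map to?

At position 13 the neighborhood is 000; the next row has 1 there.

1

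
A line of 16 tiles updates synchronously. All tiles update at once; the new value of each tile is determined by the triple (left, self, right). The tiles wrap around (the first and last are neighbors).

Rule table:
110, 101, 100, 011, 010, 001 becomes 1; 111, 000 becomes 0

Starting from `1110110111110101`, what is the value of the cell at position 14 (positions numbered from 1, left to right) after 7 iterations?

1

0011111100011111
1110000110110001
0011001111111011
1111111000001111
0000001100011000
0000011110111100
0000110011100110
position 14 holds 1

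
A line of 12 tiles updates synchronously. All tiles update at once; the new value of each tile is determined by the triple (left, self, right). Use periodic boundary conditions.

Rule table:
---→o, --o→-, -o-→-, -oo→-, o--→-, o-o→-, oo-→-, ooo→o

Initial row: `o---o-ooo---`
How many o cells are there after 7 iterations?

--o----o--o-
o---oo------
--o----oooo-
o---oo--oo--
--o---------
o---oooooooo
--o--ooooooo
count of o: 8

8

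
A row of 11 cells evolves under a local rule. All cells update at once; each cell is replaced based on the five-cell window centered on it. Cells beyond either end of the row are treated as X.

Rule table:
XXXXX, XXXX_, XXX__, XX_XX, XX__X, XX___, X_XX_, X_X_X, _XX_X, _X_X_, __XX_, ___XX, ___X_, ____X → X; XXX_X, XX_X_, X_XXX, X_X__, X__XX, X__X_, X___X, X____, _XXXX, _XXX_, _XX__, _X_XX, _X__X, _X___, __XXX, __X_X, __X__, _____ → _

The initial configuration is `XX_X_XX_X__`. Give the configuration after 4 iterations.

X__X_XX____
XX___X_X_XX
XXX_X_XX___
XX__X_X_X_X

XX__X_X_X_X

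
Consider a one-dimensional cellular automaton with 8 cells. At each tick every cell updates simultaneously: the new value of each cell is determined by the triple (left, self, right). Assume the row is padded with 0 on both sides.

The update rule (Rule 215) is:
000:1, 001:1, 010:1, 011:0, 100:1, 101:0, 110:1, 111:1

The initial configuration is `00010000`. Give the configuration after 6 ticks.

tick 1: 11111111
tick 2: 01111111
tick 3: 10111111
tick 4: 10011111
tick 5: 11101111
tick 6: 01100111

01100111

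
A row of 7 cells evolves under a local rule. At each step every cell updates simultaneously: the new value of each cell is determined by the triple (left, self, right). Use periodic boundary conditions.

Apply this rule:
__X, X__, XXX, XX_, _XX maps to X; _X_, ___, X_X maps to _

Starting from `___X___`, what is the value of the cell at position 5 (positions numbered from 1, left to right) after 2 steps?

_

step 1: __X_X__
step 2: _X___X_
position 5 holds _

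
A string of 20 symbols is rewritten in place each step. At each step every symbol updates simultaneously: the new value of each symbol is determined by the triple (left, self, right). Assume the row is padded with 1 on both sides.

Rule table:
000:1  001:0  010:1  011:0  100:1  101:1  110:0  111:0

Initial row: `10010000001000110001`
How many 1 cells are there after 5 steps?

12

01011111101110001100
11100000010001100010
00011111011100011011
11000000100011000100
00111110111000110110
count of 1: 12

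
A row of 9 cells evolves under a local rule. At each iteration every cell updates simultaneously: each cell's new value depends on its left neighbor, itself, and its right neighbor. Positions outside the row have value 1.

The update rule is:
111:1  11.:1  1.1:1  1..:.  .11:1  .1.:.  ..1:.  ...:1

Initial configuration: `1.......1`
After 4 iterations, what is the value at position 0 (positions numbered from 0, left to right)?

1.11111.1
111111111
111111111  (fixed point — unchanged through iteration 4)
position 0 holds 1

1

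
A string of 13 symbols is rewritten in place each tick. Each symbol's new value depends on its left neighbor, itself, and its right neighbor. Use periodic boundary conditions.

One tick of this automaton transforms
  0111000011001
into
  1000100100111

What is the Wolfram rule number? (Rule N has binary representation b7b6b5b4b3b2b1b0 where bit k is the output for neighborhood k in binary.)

54

position 2: 111 → 0  (bit 7 = 0)
position 3: 110 → 0  (bit 6 = 0)
position 0: 101 → 1  (bit 5 = 1)
position 4: 100 → 1  (bit 4 = 1)
position 1: 011 → 0  (bit 3 = 0)
position 12: 010 → 1  (bit 2 = 1)
position 7: 001 → 1  (bit 1 = 1)
position 5: 000 → 0  (bit 0 = 0)
bits b7..b0 = 00110110 = 54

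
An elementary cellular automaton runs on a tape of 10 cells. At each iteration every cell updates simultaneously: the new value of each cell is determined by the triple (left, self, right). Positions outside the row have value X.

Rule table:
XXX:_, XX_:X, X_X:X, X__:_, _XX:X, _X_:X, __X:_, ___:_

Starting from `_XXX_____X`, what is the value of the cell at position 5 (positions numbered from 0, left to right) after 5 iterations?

_

iteration 1: XX_X_____X
iteration 2: _XXX_____X  (repeats iteration 0; period 2)
iteration 5: XX_X_____X
position 5 holds _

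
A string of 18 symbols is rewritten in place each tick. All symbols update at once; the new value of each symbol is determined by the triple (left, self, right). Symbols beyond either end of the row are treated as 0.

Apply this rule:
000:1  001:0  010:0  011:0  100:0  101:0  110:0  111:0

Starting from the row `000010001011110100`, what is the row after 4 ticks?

000010001111111100

111000100000000001
000010001111111100
111000100000000001  (repeats tick 1; period 2)
tick 4: 000010001111111100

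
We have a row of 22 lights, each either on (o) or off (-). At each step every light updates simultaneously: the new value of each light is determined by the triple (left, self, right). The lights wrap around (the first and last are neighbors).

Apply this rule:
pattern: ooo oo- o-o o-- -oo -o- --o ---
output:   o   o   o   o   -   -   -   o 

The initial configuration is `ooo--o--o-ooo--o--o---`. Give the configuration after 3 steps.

o--ooo--o--o-ooo--o--o

step 1: -ooo--o--o-ooo--o--oo-
step 2: --ooo--o--o-ooo--o--oo
step 3: o--ooo--o--o-ooo--o--o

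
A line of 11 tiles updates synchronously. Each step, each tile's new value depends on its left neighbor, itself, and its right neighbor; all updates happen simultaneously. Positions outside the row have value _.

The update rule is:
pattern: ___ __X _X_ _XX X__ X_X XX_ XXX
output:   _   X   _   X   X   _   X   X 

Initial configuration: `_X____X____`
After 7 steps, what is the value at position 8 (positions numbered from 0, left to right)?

step 1: X_X__X_X___
step 2: ___XX___X__
step 3: __XXXX_X_X_
step 4: _XXXXX____X
step 5: XXXXXXX__X_
step 6: XXXXXXXXX_X
step 7: XXXXXXXXX__
position 8 holds X

X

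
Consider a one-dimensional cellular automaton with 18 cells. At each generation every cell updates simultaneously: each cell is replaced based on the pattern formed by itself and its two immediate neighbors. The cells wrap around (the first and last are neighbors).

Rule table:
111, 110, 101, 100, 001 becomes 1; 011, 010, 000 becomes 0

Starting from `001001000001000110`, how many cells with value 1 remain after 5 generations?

10

010110100010101011
101011010101010101
110101101010101010
011010110101010101
101101011010101010
count of 1: 10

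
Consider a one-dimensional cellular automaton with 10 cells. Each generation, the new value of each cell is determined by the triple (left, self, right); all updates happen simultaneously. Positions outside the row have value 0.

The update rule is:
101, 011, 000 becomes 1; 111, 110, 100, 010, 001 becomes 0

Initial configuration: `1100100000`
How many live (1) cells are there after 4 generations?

1000001111
0011101000
1010010011
0100000010
count of 1: 2

2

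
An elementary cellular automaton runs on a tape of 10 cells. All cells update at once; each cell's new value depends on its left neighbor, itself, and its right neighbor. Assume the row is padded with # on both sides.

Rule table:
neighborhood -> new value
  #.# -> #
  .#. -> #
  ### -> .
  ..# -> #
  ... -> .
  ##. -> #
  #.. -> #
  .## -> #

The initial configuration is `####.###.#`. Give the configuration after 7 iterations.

.###...###

...###.###
#.##.###..
######.###
.....###..
#...##.###
##.#####..
.###...###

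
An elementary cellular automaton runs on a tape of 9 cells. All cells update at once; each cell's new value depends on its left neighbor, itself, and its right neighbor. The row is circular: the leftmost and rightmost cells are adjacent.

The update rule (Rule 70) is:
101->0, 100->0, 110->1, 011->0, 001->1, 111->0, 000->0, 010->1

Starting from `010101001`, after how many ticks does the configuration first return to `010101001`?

2

010101011
010101001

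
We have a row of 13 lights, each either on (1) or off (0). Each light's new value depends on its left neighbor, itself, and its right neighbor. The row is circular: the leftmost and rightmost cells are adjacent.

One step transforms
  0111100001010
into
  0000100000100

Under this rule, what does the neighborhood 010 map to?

0

At position 9 the neighborhood is 010; the next row has 0 there.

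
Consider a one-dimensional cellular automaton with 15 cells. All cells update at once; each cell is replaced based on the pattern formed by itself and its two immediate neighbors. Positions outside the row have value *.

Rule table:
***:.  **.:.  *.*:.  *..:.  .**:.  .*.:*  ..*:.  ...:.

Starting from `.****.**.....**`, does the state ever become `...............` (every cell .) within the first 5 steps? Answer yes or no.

yes

step 1: ...............
all cells are . at step 1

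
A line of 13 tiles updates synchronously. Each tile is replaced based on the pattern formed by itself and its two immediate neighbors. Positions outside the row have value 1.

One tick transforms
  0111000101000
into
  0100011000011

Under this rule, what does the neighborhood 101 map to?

0

At position 0 the neighborhood is 101; the next row has 0 there.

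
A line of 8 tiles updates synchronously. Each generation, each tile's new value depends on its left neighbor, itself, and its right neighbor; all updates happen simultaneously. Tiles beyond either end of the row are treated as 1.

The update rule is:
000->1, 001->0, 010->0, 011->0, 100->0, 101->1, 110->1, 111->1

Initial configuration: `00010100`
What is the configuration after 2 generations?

generation 1: 01001000
generation 2: 10000010

10000010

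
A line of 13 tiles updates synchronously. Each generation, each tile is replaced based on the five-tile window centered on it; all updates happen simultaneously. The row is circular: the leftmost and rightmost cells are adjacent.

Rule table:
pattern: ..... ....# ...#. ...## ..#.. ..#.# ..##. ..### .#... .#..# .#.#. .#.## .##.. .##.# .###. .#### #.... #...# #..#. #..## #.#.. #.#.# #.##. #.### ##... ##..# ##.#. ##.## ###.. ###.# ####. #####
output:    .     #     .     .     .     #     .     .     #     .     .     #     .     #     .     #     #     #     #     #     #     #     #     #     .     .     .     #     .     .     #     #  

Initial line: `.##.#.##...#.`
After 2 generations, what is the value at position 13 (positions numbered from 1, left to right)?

generation 1: #.#.###..#...
generation 2: #.###...#.##.
position 13 holds .

.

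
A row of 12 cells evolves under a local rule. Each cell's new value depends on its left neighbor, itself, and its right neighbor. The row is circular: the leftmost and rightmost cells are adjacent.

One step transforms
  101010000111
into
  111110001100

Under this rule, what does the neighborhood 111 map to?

0

At position 10 the neighborhood is 111; the next row has 0 there.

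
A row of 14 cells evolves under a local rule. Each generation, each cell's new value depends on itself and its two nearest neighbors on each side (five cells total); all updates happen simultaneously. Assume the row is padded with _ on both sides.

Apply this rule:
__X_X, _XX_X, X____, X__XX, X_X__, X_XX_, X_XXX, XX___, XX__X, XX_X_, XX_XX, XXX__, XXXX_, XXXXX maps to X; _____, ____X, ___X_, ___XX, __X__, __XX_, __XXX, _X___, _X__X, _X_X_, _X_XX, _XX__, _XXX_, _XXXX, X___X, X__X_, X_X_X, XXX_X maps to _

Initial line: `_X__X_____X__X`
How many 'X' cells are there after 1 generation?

generation 1: ______X_______
count of X: 1

1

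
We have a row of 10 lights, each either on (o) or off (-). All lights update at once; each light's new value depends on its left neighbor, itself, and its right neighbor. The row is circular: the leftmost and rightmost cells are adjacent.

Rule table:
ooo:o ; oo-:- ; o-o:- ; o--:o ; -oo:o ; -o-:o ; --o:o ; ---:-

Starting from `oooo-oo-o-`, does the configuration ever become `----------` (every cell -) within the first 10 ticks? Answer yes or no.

no

ooo--o--o-
oo-oooooo-
o--ooooo--
ooooooo-oo
oooooo--oo
ooooo-oooo
oooo--oooo
ooo-oooooo
oo--oooooo
o-oooooooo
tick 10 is o-oooooooo, still not uniform -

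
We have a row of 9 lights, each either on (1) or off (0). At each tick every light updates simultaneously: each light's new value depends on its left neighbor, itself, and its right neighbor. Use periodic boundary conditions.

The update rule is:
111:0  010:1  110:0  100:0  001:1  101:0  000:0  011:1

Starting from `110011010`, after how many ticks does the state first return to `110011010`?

18

tick 1: 100110010
tick 2: 101100110
tick 3: 101001100
tick 4: 101011001
tick 5: 001010011
tick 6: 011010110
tick 7: 110010100
tick 8: 100110101
tick 9: 001100101
tick 10: 011001101
tick 11: 010011001
tick 12: 010110011
tick 13: 010100110
tick 14: 110101100
tick 15: 100101001
tick 16: 001101011
tick 17: 011001010
tick 18: 110011010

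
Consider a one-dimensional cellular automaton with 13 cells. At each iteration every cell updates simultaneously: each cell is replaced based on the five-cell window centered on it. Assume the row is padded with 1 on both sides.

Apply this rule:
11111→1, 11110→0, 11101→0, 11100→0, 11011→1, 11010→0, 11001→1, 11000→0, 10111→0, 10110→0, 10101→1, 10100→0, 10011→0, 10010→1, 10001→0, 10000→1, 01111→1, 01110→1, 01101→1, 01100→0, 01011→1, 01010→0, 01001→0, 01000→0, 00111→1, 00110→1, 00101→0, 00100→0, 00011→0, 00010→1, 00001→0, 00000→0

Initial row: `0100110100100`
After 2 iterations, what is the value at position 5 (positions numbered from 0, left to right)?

0

0000110001000
0100100010000
position 5 holds 0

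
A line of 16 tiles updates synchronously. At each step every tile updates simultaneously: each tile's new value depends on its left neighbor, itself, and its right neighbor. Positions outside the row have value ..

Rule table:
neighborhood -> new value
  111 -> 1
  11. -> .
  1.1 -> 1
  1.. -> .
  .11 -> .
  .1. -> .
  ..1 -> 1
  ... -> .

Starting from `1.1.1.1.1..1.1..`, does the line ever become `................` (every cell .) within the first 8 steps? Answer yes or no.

step 1: .1.1.1.1..1.1...
step 2: 1.1.1.1..1.1....
step 3: .1.1.1..1.1.....
step 4: 1.1.1..1.1......
step 5: .1.1..1.1.......
step 6: 1.1..1.1........
step 7: .1..1.1.........
step 8: 1..1.1..........
step 8 is 1..1.1.........., still not uniform .

no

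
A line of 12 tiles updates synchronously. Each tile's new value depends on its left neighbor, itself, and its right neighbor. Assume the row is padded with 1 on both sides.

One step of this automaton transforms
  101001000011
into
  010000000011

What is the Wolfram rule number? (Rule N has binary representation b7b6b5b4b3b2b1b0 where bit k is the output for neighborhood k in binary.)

position 11: 111 → 1  (bit 7 = 1)
position 0: 110 → 0  (bit 6 = 0)
position 1: 101 → 1  (bit 5 = 1)
position 3: 100 → 0  (bit 4 = 0)
position 10: 011 → 1  (bit 3 = 1)
position 2: 010 → 0  (bit 2 = 0)
position 4: 001 → 0  (bit 1 = 0)
position 7: 000 → 0  (bit 0 = 0)
bits b7..b0 = 10101000 = 168

168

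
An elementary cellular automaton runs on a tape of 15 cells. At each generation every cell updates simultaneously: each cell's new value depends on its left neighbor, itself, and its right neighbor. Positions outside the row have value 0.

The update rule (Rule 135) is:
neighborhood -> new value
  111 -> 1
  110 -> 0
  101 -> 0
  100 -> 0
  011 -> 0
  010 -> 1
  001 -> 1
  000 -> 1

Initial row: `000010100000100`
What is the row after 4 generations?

generation 1: 111110101111101
generation 2: 011100100111001
generation 3: 101001101010011
generation 4: 101010001010100

101010001010100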